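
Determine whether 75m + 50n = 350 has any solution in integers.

gcd(75, 50) = 25  (75 = 1·50 + 25, 50 = 2·25).
25 divides 350, so integer solutions exist.

yes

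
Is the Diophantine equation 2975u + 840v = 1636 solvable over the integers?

gcd(2975, 840) = 35  (2975 = 3*840 + 455, 840 = 1*455 + 385, 455 = 1*385 + 70, 385 = 5*70 + 35, 70 = 2*35).
35 does not divide 1636 (remainder 26), so no integer solutions.

no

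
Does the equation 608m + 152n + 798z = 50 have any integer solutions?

gcd(608, 152) = 152  (608 = 4×152).
gcd(152, 798) = 38.
38 does not divide 50 (remainder 12), so no integer solutions.

no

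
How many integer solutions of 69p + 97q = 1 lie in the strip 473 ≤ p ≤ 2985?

26

gcd(97, 69) = 1  (97 = 1×69 + 28, 69 = 2×28 + 13, 28 = 2×13 + 2, 13 = 6×2 + 1, 2 = 2×1).
Back-substituting, 69×(45) + 97×(-32) = 1.
Scale by 1: particular solution (45, -32); reduce p mod 97: (45, -32).
General solution: p = 45 + 97t, q = -32 - 69t for integer t.
473 ≤ 45 + 97t ≤ 2985 gives t ∈ [5, 30], which is 26 values.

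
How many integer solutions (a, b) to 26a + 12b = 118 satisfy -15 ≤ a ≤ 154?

gcd(26, 12) = 2.
By Bézout, 26*(1) + 12*(-2) = 2.
Particular solution: (5, -1).
General solution: a = 5 + 6t, b = -1 - 13t for integer t.
-15 ≤ 5 + 6t ≤ 154 gives t ∈ [-3, 24], which is 28 values.

28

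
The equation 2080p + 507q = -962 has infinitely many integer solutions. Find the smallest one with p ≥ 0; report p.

gcd(2080, 507) = 13.
13 divides -962, so solutions exist.
By Bézout, 2080×(10) + 507×(-41) = 13.
Scale by -962/13 = -74: (p₀, q₀) = (-740, 3034).
General solution: p = -740 + 39t, q = 3034 - 160t for integer t.
p ≥ 0: smallest is -740 mod 39 = 1 (at t = 19), with q = -6.

1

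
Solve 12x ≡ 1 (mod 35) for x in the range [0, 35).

3

gcd(35, 12):
  35 = 2·12 + 11
  12 = 1·11 + 1
  11 = 11·1
so gcd(35, 12) = 1.
Back-substitute for Bézout coefficients:
  1 = 12 - 1·11
  ... = 12·(3) + 35·(-1)
So 12·3 ≡ 1 (mod 35), and 3 mod 35 = 3.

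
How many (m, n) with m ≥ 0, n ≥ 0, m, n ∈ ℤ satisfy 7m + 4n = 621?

gcd(7, 4) = 1.
By Bézout, 7×(-1) + 4×(2) = 1.
One solution: (3, 150).
General: m = 3 + 4t, n = 150 - 7t.
m ≥ 0 ⇒ t ≥ 0; n ≥ 0 ⇒ t ≤ 21. So t ∈ [0, 21]: 22 solutions.

22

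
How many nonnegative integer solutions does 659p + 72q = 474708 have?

gcd(659, 72) = 1.
By Bézout, 659*(-13) + 72*(119) = 1.
One solution: (60, 6044).
General: p = 60 + 72t, q = 6044 - 659t.
p ≥ 0 ⇒ t ≥ 0; q ≥ 0 ⇒ t ≤ 9. So t ∈ [0, 9]: 10 solutions.

10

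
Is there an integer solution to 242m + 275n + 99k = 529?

no

gcd(275, 242) = 11  (275 = 1×242 + 33, 242 = 7×33 + 11, 33 = 3×11).
gcd(11, 99) = 11.
11 does not divide 529 (remainder 1), so no integer solutions.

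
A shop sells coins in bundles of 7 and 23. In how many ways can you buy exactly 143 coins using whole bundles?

Need nonnegative integers with 7j + 23k = 143.
gcd(7, 23) = 1, and 7·(10) + 23·(-3) = 1.
So (j₀, k₀) = (1430, -429); general j = 1430 + 23t, k = -429 - 7t.
j ≥ 0 ⇒ t ≥ -62; k ≥ 0 ⇒ t ≤ -62. That's 1 value of t.

1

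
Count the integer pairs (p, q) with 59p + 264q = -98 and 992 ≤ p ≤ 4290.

12

gcd(264, 59):
  264 = 4·59 + 28
  59 = 2·28 + 3
  28 = 9·3 + 1
  3 = 3·1
so gcd(264, 59) = 1.
Back-substitute for Bézout coefficients:
  1 = 28 - 9·3
  ... = 59·(-85) + 264·(19)
Scale by -98: particular solution (8330, -1862); reduce p mod 264: (146, -33).
General solution: p = 146 + 264t, q = -33 - 59t for integer t.
992 ≤ 146 + 264t ≤ 4290 gives t ∈ [4, 15], which is 12 values.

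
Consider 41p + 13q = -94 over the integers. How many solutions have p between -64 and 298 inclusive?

gcd(41, 13) = 1.
By Bézout, 41×(-6) + 13×(19) = 1.
Particular solution: (5, -23).
General solution: p = 5 + 13t, q = -23 - 41t for integer t.
-64 ≤ 5 + 13t ≤ 298 gives t ∈ [-5, 22], which is 28 values.

28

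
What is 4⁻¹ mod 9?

7

gcd(9, 4) = 1  (9 = 2*4 + 1, 4 = 4*1).
Back-substituting, 4*(-2) + 9*(1) = 1.
So 4*-2 ≡ 1 (mod 9), and -2 mod 9 = 7.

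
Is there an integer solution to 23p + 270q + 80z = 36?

gcd(270, 23) = 1.
gcd(1, 80) = 1.
1 divides 36, so integer solutions exist.

yes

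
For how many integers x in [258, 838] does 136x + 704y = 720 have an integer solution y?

gcd(704, 136) = 8.
By Bézout, 136×(-31) + 704×(6) = 8.
Particular solution: (26, -4).
General solution: x = 26 + 88t, y = -4 - 17t for integer t.
258 ≤ 26 + 88t ≤ 838 gives t ∈ [3, 9], which is 7 values.

7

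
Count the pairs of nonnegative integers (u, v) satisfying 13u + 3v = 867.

gcd(13, 3) = 1  (13 = 4·3 + 1, 3 = 3·1).
Back-substituting, 13·(1) + 3·(-4) = 1.
Scale by 867: one solution is (867, -3468). Reduce u mod 3: (0, 289).
General: u = 0 + 3t, v = 289 - 13t.
u ≥ 0 ⇒ t ≥ 0; v ≥ 0 ⇒ t ≤ 22. So t ∈ [0, 22]: 23 solutions.

23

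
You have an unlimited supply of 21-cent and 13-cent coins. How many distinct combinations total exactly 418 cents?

Need nonnegative integers with 21j + 13k = 418.
gcd(21, 13) = 1, and 21·(5) + 13·(-8) = 1.
So (j₀, k₀) = (2090, -3344); general j = 2090 + 13t, k = -3344 - 21t.
j ≥ 0 ⇒ t ≥ -160; k ≥ 0 ⇒ t ≤ -160. That's 1 value of t.

1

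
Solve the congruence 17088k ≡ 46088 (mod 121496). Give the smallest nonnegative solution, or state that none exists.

12495

gcd(121496, 17088) = 8  (121496 = 7*17088 + 1880, 17088 = 9*1880 + 168, 1880 = 11*168 + 32, 168 = 5*32 + 8, 32 = 4*8).
8 divides 46088, so solutions exist.
Back-substituting, 17088*(3619) + 121496*(-509) = 8.
So 17088*(3619) ≡ 8 (mod 121496); multiply by 5761: k ≡ 20849059 (mod 15187).
Smallest nonnegative: k = 20849059 mod 15187 = 12495.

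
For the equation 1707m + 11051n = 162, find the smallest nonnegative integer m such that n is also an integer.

272

gcd(11051, 1707) = 1.
1 divides 162, so solutions exist.
By Bézout, 1707·(1366) + 11051·(-211) = 1.
Scale by 162/1 = 162: (m₀, n₀) = (221292, -34182).
General solution: m = 221292 + 11051t, n = -34182 - 1707t for integer t.
m ≥ 0: smallest is 221292 mod 11051 = 272 (at t = -20), with n = -42.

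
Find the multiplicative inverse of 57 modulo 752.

409

gcd(752, 57) = 1.
By Bézout, 57*(-343) + 752*(26) = 1.
So 57*-343 ≡ 1 (mod 752), and -343 mod 752 = 409.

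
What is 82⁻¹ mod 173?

gcd(173, 82) = 1.
By Bézout, 82·(19) + 173·(-9) = 1.
So 82·19 ≡ 1 (mod 173), and 19 mod 173 = 19.

19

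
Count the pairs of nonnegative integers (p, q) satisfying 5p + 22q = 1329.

gcd(22, 5) = 1.
By Bézout, 5×(9) + 22×(-2) = 1.
One solution: (15, 57).
General: p = 15 + 22t, q = 57 - 5t.
p ≥ 0 ⇒ t ≥ 0; q ≥ 0 ⇒ t ≤ 11. So t ∈ [0, 11]: 12 solutions.

12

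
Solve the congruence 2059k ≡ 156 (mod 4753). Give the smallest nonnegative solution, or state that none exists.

gcd(4753, 2059) = 1  (4753 = 2×2059 + 635, 2059 = 3×635 + 154, 635 = 4×154 + 19, 154 = 8×19 + 2, 19 = 9×2 + 1, 2 = 2×1).
1 divides 156, so solutions exist.
Back-substituting, 2059×(-2253) + 4753×(976) = 1.
So 2059×(-2253) ≡ 1 (mod 4753); multiply by 156: k ≡ -351468 (mod 4753).
Smallest nonnegative: k = -351468 mod 4753 = 254.

254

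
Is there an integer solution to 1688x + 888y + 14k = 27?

gcd(1688, 888) = 8.
gcd(8, 14) = 2.
2 does not divide 27 (remainder 1), so no integer solutions.

no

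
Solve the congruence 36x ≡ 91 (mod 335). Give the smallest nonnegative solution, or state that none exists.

291

gcd(335, 36) = 1.
1 divides 91, so solutions exist.
By Bézout, 36·(121) + 335·(-13) = 1.
So 36·(121) ≡ 1 (mod 335); multiply by 91: x ≡ 11011 (mod 335).
Smallest nonnegative: x = 11011 mod 335 = 291.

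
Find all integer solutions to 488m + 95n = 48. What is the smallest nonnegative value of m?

11

gcd(488, 95):
  488 = 5·95 + 13
  95 = 7·13 + 4
  13 = 3·4 + 1
  4 = 4·1
so gcd(488, 95) = 1.
1 divides 48, so solutions exist.
Back-substitute for Bézout coefficients:
  1 = 13 - 3·4
  ... = 488·(22) + 95·(-113)
Scale by 48/1 = 48: (m₀, n₀) = (1056, -5424).
General solution: m = 1056 + 95t, n = -5424 - 488t for integer t.
m ≥ 0: smallest is 1056 mod 95 = 11 (at t = -11), with n = -56.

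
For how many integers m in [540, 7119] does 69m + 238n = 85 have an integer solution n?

gcd(238, 69) = 1  (238 = 3·69 + 31, 69 = 2·31 + 7, 31 = 4·7 + 3, 7 = 2·3 + 1, 3 = 3·1).
Back-substituting, 69·(69) + 238·(-20) = 1.
Scale by 85: particular solution (5865, -1700); reduce m mod 238: (153, -44).
General solution: m = 153 + 238t, n = -44 - 69t for integer t.
540 ≤ 153 + 238t ≤ 7119 gives t ∈ [2, 29], which is 28 values.

28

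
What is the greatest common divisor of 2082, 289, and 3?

gcd(2082, 289) = 1.
gcd(1, 3) = 1.

1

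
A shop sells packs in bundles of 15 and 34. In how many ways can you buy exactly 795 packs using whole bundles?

Need nonnegative integers with 15j + 34k = 795.
gcd(15, 34) = 1, and 15·(-9) + 34·(4) = 1.
So (j₀, k₀) = (-7155, 3180); general j = -7155 + 34t, k = 3180 - 15t.
j ≥ 0 ⇒ t ≥ 211; k ≥ 0 ⇒ t ≤ 212. That's 2 values of t.

2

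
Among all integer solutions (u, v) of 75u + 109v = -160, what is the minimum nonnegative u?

gcd(109, 75) = 1.
1 divides -160, so solutions exist.
By Bézout, 75·(16) + 109·(-11) = 1.
Scale by -160/1 = -160: (u₀, v₀) = (-2560, 1760).
General solution: u = -2560 + 109t, v = 1760 - 75t for integer t.
u ≥ 0: smallest is -2560 mod 109 = 56 (at t = 24), with v = -40.

56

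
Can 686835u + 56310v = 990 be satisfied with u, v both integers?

gcd(686835, 56310) = 15  (686835 = 12·56310 + 11115, 56310 = 5·11115 + 735, 11115 = 15·735 + 90, 735 = 8·90 + 15, 90 = 6·15).
15 divides 990, so integer solutions exist.

yes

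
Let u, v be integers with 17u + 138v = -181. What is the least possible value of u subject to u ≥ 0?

gcd(138, 17):
  138 = 8×17 + 2
  17 = 8×2 + 1
  2 = 2×1
so gcd(138, 17) = 1.
1 divides -181, so solutions exist.
Back-substitute for Bézout coefficients:
  1 = 17 - 8×2
  ... = 17×(65) + 138×(-8)
Scale by -181/1 = -181: (u₀, v₀) = (-11765, 1448).
General solution: u = -11765 + 138t, v = 1448 - 17t for integer t.
u ≥ 0: smallest is -11765 mod 138 = 103 (at t = 86), with v = -14.

103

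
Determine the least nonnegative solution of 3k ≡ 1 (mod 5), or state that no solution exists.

gcd(5, 3):
  5 = 1·3 + 2
  3 = 1·2 + 1
  2 = 2·1
so gcd(5, 3) = 1.
1 divides 1, so solutions exist.
Back-substitute for Bézout coefficients:
  1 = 3 - 1·2
  ... = 3·(2) + 5·(-1)
So 3·(2) ≡ 1 (mod 5); multiply by 1: k ≡ 2 (mod 5).
Smallest nonnegative: k = 2 mod 5 = 2.

2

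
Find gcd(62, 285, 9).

1

gcd(285, 62):
  285 = 4·62 + 37
  62 = 1·37 + 25
  37 = 1·25 + 12
  25 = 2·12 + 1
  12 = 12·1
so gcd(285, 62) = 1.
gcd(1, 9) = 1.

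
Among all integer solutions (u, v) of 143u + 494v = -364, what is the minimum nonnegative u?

32

gcd(494, 143):
  494 = 3*143 + 65
  143 = 2*65 + 13
  65 = 5*13
so gcd(494, 143) = 13.
13 divides -364, so solutions exist.
Back-substitute for Bézout coefficients:
  13 = 143 - 2*65
  ... = 143*(7) + 494*(-2)
Scale by -364/13 = -28: (u₀, v₀) = (-196, 56).
General solution: u = -196 + 38t, v = 56 - 11t for integer t.
u ≥ 0: smallest is -196 mod 38 = 32 (at t = 6), with v = -10.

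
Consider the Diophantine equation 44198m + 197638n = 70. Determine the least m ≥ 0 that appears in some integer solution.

gcd(197638, 44198) = 14.
14 divides 70, so solutions exist.
By Bézout, 44198·(-1735) + 197638·(388) = 14.
Scale by 70/14 = 5: (m₀, n₀) = (-8675, 1940).
General solution: m = -8675 + 14117t, n = 1940 - 3157t for integer t.
m ≥ 0: smallest is -8675 mod 14117 = 5442 (at t = 1), with n = -1217.

5442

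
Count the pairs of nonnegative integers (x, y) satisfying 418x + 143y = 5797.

gcd(418, 143) = 11  (418 = 2×143 + 132, 143 = 1×132 + 11, 132 = 12×11).
Back-substituting, 418×(-1) + 143×(3) = 11.
Scale by 527: one solution is (-527, 1581). Reduce x mod 13: (6, 23).
General: x = 6 + 13t, y = 23 - 38t.
x ≥ 0 ⇒ t ≥ 0; y ≥ 0 ⇒ t ≤ 0. So t ∈ [0, 0]: 1 solution.

1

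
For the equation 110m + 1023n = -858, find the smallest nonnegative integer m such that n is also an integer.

48

gcd(1023, 110) = 11  (1023 = 9×110 + 33, 110 = 3×33 + 11, 33 = 3×11).
11 divides -858, so solutions exist.
Back-substituting, 110×(28) + 1023×(-3) = 11.
Scale by -858/11 = -78: (m₀, n₀) = (-2184, 234).
General solution: m = -2184 + 93t, n = 234 - 10t for integer t.
m ≥ 0: smallest is -2184 mod 93 = 48 (at t = 24), with n = -6.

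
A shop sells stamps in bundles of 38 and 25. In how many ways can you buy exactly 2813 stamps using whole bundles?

Need nonnegative integers with 38j + 25k = 2813.
gcd(38, 25) = 1, and 38·(2) + 25·(-3) = 1.
So (j₀, k₀) = (5626, -8439); general j = 5626 + 25t, k = -8439 - 38t.
j ≥ 0 ⇒ t ≥ -225; k ≥ 0 ⇒ t ≤ -223. That's 3 values of t.

3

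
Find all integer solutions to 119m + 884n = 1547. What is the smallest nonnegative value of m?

13

gcd(884, 119):
  884 = 7·119 + 51
  119 = 2·51 + 17
  51 = 3·17
so gcd(884, 119) = 17.
17 divides 1547, so solutions exist.
Back-substitute for Bézout coefficients:
  17 = 119 - 2·51
  ... = 119·(15) + 884·(-2)
Scale by 1547/17 = 91: (m₀, n₀) = (1365, -182).
General solution: m = 1365 + 52t, n = -182 - 7t for integer t.
m ≥ 0: smallest is 1365 mod 52 = 13 (at t = -26), with n = 0.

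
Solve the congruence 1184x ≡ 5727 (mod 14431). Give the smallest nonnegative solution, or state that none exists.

5063

gcd(14431, 1184) = 1.
1 divides 5727, so solutions exist.
By Bézout, 1184×(-2718) + 14431×(223) = 1.
So 1184×(-2718) ≡ 1 (mod 14431); multiply by 5727: x ≡ -15565986 (mod 14431).
Smallest nonnegative: x = -15565986 mod 14431 = 5063.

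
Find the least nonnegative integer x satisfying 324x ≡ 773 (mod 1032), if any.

no solution

gcd(1032, 324) = 12.
12 does not divide 773, so the congruence has no solution.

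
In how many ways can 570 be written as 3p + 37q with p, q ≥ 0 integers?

6

gcd(37, 3) = 1  (37 = 12×3 + 1, 3 = 3×1).
Back-substituting, 3×(-12) + 37×(1) = 1.
Scale by 570: one solution is (-6840, 570). Reduce p mod 37: (5, 15).
General: p = 5 + 37t, q = 15 - 3t.
p ≥ 0 ⇒ t ≥ 0; q ≥ 0 ⇒ t ≤ 5. So t ∈ [0, 5]: 6 solutions.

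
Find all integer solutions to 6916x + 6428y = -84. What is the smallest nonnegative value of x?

13

gcd(6916, 6428):
  6916 = 1·6428 + 488
  6428 = 13·488 + 84
  488 = 5·84 + 68
  84 = 1·68 + 16
  68 = 4·16 + 4
  16 = 4·4
so gcd(6916, 6428) = 4.
4 divides -84, so solutions exist.
Back-substitute for Bézout coefficients:
  4 = 68 - 4·16
  ... = 6916·(382) + 6428·(-411)
Scale by -84/4 = -21: (x₀, y₀) = (-8022, 8631).
General solution: x = -8022 + 1607t, y = 8631 - 1729t for integer t.
x ≥ 0: smallest is -8022 mod 1607 = 13 (at t = 5), with y = -14.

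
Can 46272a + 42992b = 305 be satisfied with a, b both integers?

no

gcd(46272, 42992):
  46272 = 1×42992 + 3280
  42992 = 13×3280 + 352
  3280 = 9×352 + 112
  352 = 3×112 + 16
  112 = 7×16
so gcd(46272, 42992) = 16.
16 does not divide 305 (remainder 1), so no integer solutions.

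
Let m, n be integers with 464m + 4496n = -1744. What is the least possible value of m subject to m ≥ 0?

35

gcd(4496, 464) = 16.
16 divides -1744, so solutions exist.
By Bézout, 464·(126) + 4496·(-13) = 16.
Scale by -1744/16 = -109: (m₀, n₀) = (-13734, 1417).
General solution: m = -13734 + 281t, n = 1417 - 29t for integer t.
m ≥ 0: smallest is -13734 mod 281 = 35 (at t = 49), with n = -4.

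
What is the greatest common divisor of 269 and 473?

gcd(473, 269):
  473 = 1×269 + 204
  269 = 1×204 + 65
  204 = 3×65 + 9
  65 = 7×9 + 2
  9 = 4×2 + 1
  2 = 2×1
so gcd(473, 269) = 1.

1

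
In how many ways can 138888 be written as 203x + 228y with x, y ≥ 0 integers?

3

gcd(228, 203) = 1.
By Bézout, 203·(-73) + 228·(65) = 1.
One solution: (108, 513).
General: x = 108 + 228t, y = 513 - 203t.
x ≥ 0 ⇒ t ≥ 0; y ≥ 0 ⇒ t ≤ 2. So t ∈ [0, 2]: 3 solutions.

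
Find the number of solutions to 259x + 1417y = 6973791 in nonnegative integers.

19

gcd(1417, 259) = 1.
By Bézout, 259*(662) + 1417*(-121) = 1.
One solution: (1294, 4685).
General: x = 1294 + 1417t, y = 4685 - 259t.
x ≥ 0 ⇒ t ≥ 0; y ≥ 0 ⇒ t ≤ 18. So t ∈ [0, 18]: 19 solutions.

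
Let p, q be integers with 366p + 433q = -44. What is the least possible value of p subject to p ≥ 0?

201

gcd(433, 366) = 1  (433 = 1*366 + 67, 366 = 5*67 + 31, 67 = 2*31 + 5, 31 = 6*5 + 1, 5 = 5*1).
1 divides -44, so solutions exist.
Back-substituting, 366*(84) + 433*(-71) = 1.
Scale by -44/1 = -44: (p₀, q₀) = (-3696, 3124).
General solution: p = -3696 + 433t, q = 3124 - 366t for integer t.
p ≥ 0: smallest is -3696 mod 433 = 201 (at t = 9), with q = -170.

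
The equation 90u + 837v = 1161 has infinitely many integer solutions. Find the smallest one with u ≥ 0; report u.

78

gcd(837, 90) = 9  (837 = 9·90 + 27, 90 = 3·27 + 9, 27 = 3·9).
9 divides 1161, so solutions exist.
Back-substituting, 90·(28) + 837·(-3) = 9.
Scale by 1161/9 = 129: (u₀, v₀) = (3612, -387).
General solution: u = 3612 + 93t, v = -387 - 10t for integer t.
u ≥ 0: smallest is 3612 mod 93 = 78 (at t = -38), with v = -7.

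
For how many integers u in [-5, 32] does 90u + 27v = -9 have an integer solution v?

13

gcd(90, 27):
  90 = 3*27 + 9
  27 = 3*9
so gcd(90, 27) = 9.
Back-substitute for Bézout coefficients:
  9 = 90 - 3*27
  ... = 90*(1) + 27*(-3)
Scale by -1: particular solution (-1, 3); reduce u mod 3: (2, -7).
General solution: u = 2 + 3t, v = -7 - 10t for integer t.
-5 ≤ 2 + 3t ≤ 32 gives t ∈ [-2, 10], which is 13 values.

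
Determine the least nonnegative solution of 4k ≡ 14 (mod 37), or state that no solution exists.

gcd(37, 4) = 1.
1 divides 14, so solutions exist.
By Bézout, 4·(-9) + 37·(1) = 1.
So 4·(-9) ≡ 1 (mod 37); multiply by 14: k ≡ -126 (mod 37).
Smallest nonnegative: k = -126 mod 37 = 22.

22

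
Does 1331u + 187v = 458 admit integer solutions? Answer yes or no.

no

gcd(1331, 187):
  1331 = 7*187 + 22
  187 = 8*22 + 11
  22 = 2*11
so gcd(1331, 187) = 11.
11 does not divide 458 (remainder 7), so no integer solutions.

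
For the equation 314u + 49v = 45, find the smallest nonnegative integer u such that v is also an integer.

gcd(314, 49):
  314 = 6·49 + 20
  49 = 2·20 + 9
  20 = 2·9 + 2
  9 = 4·2 + 1
  2 = 2·1
so gcd(314, 49) = 1.
1 divides 45, so solutions exist.
Back-substitute for Bézout coefficients:
  1 = 9 - 4·2
  ... = 314·(-22) + 49·(141)
Scale by 45/1 = 45: (u₀, v₀) = (-990, 6345).
General solution: u = -990 + 49t, v = 6345 - 314t for integer t.
u ≥ 0: smallest is -990 mod 49 = 39 (at t = 21), with v = -249.

39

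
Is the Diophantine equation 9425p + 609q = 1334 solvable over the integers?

gcd(9425, 609):
  9425 = 15*609 + 290
  609 = 2*290 + 29
  290 = 10*29
so gcd(9425, 609) = 29.
29 divides 1334, so integer solutions exist.

yes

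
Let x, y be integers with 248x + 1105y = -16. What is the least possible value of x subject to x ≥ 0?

998

gcd(1105, 248):
  1105 = 4*248 + 113
  248 = 2*113 + 22
  113 = 5*22 + 3
  22 = 7*3 + 1
  3 = 3*1
so gcd(1105, 248) = 1.
1 divides -16, so solutions exist.
Back-substitute for Bézout coefficients:
  1 = 22 - 7*3
  ... = 248*(352) + 1105*(-79)
Scale by -16/1 = -16: (x₀, y₀) = (-5632, 1264).
General solution: x = -5632 + 1105t, y = 1264 - 248t for integer t.
x ≥ 0: smallest is -5632 mod 1105 = 998 (at t = 6), with y = -224.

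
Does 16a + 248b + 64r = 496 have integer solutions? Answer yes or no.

gcd(248, 16):
  248 = 15*16 + 8
  16 = 2*8
so gcd(248, 16) = 8.
gcd(8, 64) = 8.
8 divides 496, so integer solutions exist.

yes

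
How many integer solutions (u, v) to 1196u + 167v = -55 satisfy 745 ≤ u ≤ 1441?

gcd(1196, 167) = 1  (1196 = 7*167 + 27, 167 = 6*27 + 5, 27 = 5*5 + 2, 5 = 2*2 + 1, 2 = 2*1).
Back-substituting, 1196*(-68) + 167*(487) = 1.
Scale by -55: particular solution (3740, -26785); reduce u mod 167: (66, -473).
General solution: u = 66 + 167t, v = -473 - 1196t for integer t.
745 ≤ 66 + 167t ≤ 1441 gives t ∈ [5, 8], which is 4 values.

4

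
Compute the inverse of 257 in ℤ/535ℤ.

433

gcd(535, 257) = 1.
By Bézout, 257·(-102) + 535·(49) = 1.
So 257·-102 ≡ 1 (mod 535), and -102 mod 535 = 433.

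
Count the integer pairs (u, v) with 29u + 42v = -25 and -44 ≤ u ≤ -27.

gcd(42, 29):
  42 = 1*29 + 13
  29 = 2*13 + 3
  13 = 4*3 + 1
  3 = 3*1
so gcd(42, 29) = 1.
Back-substitute for Bézout coefficients:
  1 = 13 - 4*3
  ... = 29*(-13) + 42*(9)
Scale by -25: particular solution (325, -225); reduce u mod 42: (31, -22).
General solution: u = 31 + 42t, v = -22 - 29t for integer t.
-44 ≤ 31 + 42t ≤ -27 gives t ∈ [-1, -2], which is 0 values.

0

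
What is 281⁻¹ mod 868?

gcd(868, 281) = 1.
By Bézout, 281×(-139) + 868×(45) = 1.
So 281×-139 ≡ 1 (mod 868), and -139 mod 868 = 729.

729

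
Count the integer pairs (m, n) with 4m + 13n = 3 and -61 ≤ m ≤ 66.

10

gcd(13, 4) = 1.
By Bézout, 4·(-3) + 13·(1) = 1.
Particular solution: (4, -1).
General solution: m = 4 + 13t, n = -1 - 4t for integer t.
-61 ≤ 4 + 13t ≤ 66 gives t ∈ [-5, 4], which is 10 values.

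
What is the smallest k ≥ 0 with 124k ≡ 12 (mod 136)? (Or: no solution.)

33

gcd(136, 124) = 4  (136 = 1·124 + 12, 124 = 10·12 + 4, 12 = 3·4).
4 divides 12, so solutions exist.
Back-substituting, 124·(11) + 136·(-10) = 4.
So 124·(11) ≡ 4 (mod 136); multiply by 3: k ≡ 33 (mod 34).
Smallest nonnegative: k = 33 mod 34 = 33.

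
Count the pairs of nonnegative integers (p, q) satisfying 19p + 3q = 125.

2

gcd(19, 3) = 1  (19 = 6×3 + 1, 3 = 3×1).
Back-substituting, 19×(1) + 3×(-6) = 1.
Scale by 125: one solution is (125, -750). Reduce p mod 3: (2, 29).
General: p = 2 + 3t, q = 29 - 19t.
p ≥ 0 ⇒ t ≥ 0; q ≥ 0 ⇒ t ≤ 1. So t ∈ [0, 1]: 2 solutions.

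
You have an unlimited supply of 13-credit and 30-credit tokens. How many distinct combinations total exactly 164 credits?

1

Need nonnegative integers with 13j + 30k = 164.
gcd(13, 30) = 1, and 13·(7) + 30·(-3) = 1.
So (j₀, k₀) = (1148, -492); general j = 1148 + 30t, k = -492 - 13t.
j ≥ 0 ⇒ t ≥ -38; k ≥ 0 ⇒ t ≤ -38. That's 1 value of t.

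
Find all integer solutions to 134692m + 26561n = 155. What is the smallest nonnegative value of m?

22831

gcd(134692, 26561):
  134692 = 5·26561 + 1887
  26561 = 14·1887 + 143
  1887 = 13·143 + 28
  143 = 5·28 + 3
  28 = 9·3 + 1
  3 = 3·1
so gcd(134692, 26561) = 1.
1 divides 155, so solutions exist.
Back-substitute for Bézout coefficients:
  1 = 28 - 9·3
  ... = 134692·(8544) + 26561·(-43327)
Scale by 155/1 = 155: (m₀, n₀) = (1324320, -6715685).
General solution: m = 1324320 + 26561t, n = -6715685 - 134692t for integer t.
m ≥ 0: smallest is 1324320 mod 26561 = 22831 (at t = -49), with n = -115777.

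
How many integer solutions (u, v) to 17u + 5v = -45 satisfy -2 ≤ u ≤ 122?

gcd(17, 5):
  17 = 3×5 + 2
  5 = 2×2 + 1
  2 = 2×1
so gcd(17, 5) = 1.
Back-substitute for Bézout coefficients:
  1 = 5 - 2×2
  ... = 17×(-2) + 5×(7)
Scale by -45: particular solution (90, -315); reduce u mod 5: (0, -9).
General solution: u = 0 + 5t, v = -9 - 17t for integer t.
-2 ≤ 0 + 5t ≤ 122 gives t ∈ [0, 24], which is 25 values.

25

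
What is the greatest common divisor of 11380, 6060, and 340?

gcd(11380, 6060) = 20  (11380 = 1×6060 + 5320, 6060 = 1×5320 + 740, 5320 = 7×740 + 140, 740 = 5×140 + 40, 140 = 3×40 + 20, 40 = 2×20).
gcd(20, 340) = 20.

20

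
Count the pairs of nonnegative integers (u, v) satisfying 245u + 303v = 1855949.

25

gcd(303, 245):
  303 = 1*245 + 58
  245 = 4*58 + 13
  58 = 4*13 + 6
  13 = 2*6 + 1
  6 = 6*1
so gcd(303, 245) = 1.
Back-substitute for Bézout coefficients:
  1 = 13 - 2*6
  ... = 245*(47) + 303*(-38)
Scale by 1855949: one solution is (87229603, -70526062). Reduce u mod 303: (145, 6008).
General: u = 145 + 303t, v = 6008 - 245t.
u ≥ 0 ⇒ t ≥ 0; v ≥ 0 ⇒ t ≤ 24. So t ∈ [0, 24]: 25 solutions.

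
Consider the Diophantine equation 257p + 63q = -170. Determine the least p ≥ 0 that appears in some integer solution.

gcd(257, 63) = 1.
1 divides -170, so solutions exist.
By Bézout, 257×(-25) + 63×(102) = 1.
Scale by -170/1 = -170: (p₀, q₀) = (4250, -17340).
General solution: p = 4250 + 63t, q = -17340 - 257t for integer t.
p ≥ 0: smallest is 4250 mod 63 = 29 (at t = -67), with q = -121.

29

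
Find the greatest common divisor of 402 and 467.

1

gcd(467, 402):
  467 = 1×402 + 65
  402 = 6×65 + 12
  65 = 5×12 + 5
  12 = 2×5 + 2
  5 = 2×2 + 1
  2 = 2×1
so gcd(467, 402) = 1.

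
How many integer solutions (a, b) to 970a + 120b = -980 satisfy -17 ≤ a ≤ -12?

1

gcd(970, 120) = 10.
By Bézout, 970*(1) + 120*(-8) = 10.
Particular solution: (10, -89).
General solution: a = 10 + 12t, b = -89 - 97t for integer t.
-17 ≤ 10 + 12t ≤ -12 gives t ∈ [-2, -2], which is 1 value.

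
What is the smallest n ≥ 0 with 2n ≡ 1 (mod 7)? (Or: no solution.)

gcd(7, 2) = 1.
1 divides 1, so solutions exist.
By Bézout, 2·(-3) + 7·(1) = 1.
So 2·(-3) ≡ 1 (mod 7); multiply by 1: n ≡ -3 (mod 7).
Smallest nonnegative: n = -3 mod 7 = 4.

4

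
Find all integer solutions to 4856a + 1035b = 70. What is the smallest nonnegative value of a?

905

gcd(4856, 1035):
  4856 = 4×1035 + 716
  1035 = 1×716 + 319
  716 = 2×319 + 78
  319 = 4×78 + 7
  78 = 11×7 + 1
  7 = 7×1
so gcd(4856, 1035) = 1.
1 divides 70, so solutions exist.
Back-substitute for Bézout coefficients:
  1 = 78 - 11×7
  ... = 4856×(146) + 1035×(-685)
Scale by 70/1 = 70: (a₀, b₀) = (10220, -47950).
General solution: a = 10220 + 1035t, b = -47950 - 4856t for integer t.
a ≥ 0: smallest is 10220 mod 1035 = 905 (at t = -9), with b = -4246.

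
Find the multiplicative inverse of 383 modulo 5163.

gcd(5163, 383):
  5163 = 13×383 + 184
  383 = 2×184 + 15
  184 = 12×15 + 4
  15 = 3×4 + 3
  4 = 1×3 + 1
  3 = 3×1
so gcd(5163, 383) = 1.
Back-substitute for Bézout coefficients:
  1 = 4 - 1×3
  ... = 383×(-1375) + 5163×(102)
So 383×-1375 ≡ 1 (mod 5163), and -1375 mod 5163 = 3788.

3788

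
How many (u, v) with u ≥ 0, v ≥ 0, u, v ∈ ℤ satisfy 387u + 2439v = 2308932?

gcd(2439, 387) = 9  (2439 = 6×387 + 117, 387 = 3×117 + 36, 117 = 3×36 + 9, 36 = 4×9).
Back-substituting, 387×(-63) + 2439×(10) = 9.
Scale by 256548: one solution is (-16162524, 2565480). Reduce u mod 271: (187, 917).
General: u = 187 + 271t, v = 917 - 43t.
u ≥ 0 ⇒ t ≥ 0; v ≥ 0 ⇒ t ≤ 21. So t ∈ [0, 21]: 22 solutions.

22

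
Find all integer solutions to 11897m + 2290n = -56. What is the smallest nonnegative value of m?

gcd(11897, 2290) = 1.
1 divides -56, so solutions exist.
By Bézout, 11897×(333) + 2290×(-1730) = 1.
Scale by -56/1 = -56: (m₀, n₀) = (-18648, 96880).
General solution: m = -18648 + 2290t, n = 96880 - 11897t for integer t.
m ≥ 0: smallest is -18648 mod 2290 = 1962 (at t = 9), with n = -10193.

1962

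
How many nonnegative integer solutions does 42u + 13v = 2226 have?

5

gcd(42, 13) = 1.
By Bézout, 42·(-4) + 13·(13) = 1.
One solution: (1, 168).
General: u = 1 + 13t, v = 168 - 42t.
u ≥ 0 ⇒ t ≥ 0; v ≥ 0 ⇒ t ≤ 4. So t ∈ [0, 4]: 5 solutions.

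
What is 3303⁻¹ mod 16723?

gcd(16723, 3303):
  16723 = 5*3303 + 208
  3303 = 15*208 + 183
  208 = 1*183 + 25
  183 = 7*25 + 8
  25 = 3*8 + 1
  8 = 8*1
so gcd(16723, 3303) = 1.
Back-substitute for Bézout coefficients:
  1 = 25 - 3*8
  ... = 3303*(-2010) + 16723*(397)
So 3303*-2010 ≡ 1 (mod 16723), and -2010 mod 16723 = 14713.

14713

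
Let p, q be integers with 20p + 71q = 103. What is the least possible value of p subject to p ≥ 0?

gcd(71, 20):
  71 = 3×20 + 11
  20 = 1×11 + 9
  11 = 1×9 + 2
  9 = 4×2 + 1
  2 = 2×1
so gcd(71, 20) = 1.
1 divides 103, so solutions exist.
Back-substitute for Bézout coefficients:
  1 = 9 - 4×2
  ... = 20×(32) + 71×(-9)
Scale by 103/1 = 103: (p₀, q₀) = (3296, -927).
General solution: p = 3296 + 71t, q = -927 - 20t for integer t.
p ≥ 0: smallest is 3296 mod 71 = 30 (at t = -46), with q = -7.

30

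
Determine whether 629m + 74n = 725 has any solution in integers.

gcd(629, 74):
  629 = 8×74 + 37
  74 = 2×37
so gcd(629, 74) = 37.
37 does not divide 725 (remainder 22), so no integer solutions.

no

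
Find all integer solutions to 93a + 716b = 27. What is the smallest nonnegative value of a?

647

gcd(716, 93):
  716 = 7·93 + 65
  93 = 1·65 + 28
  65 = 2·28 + 9
  28 = 3·9 + 1
  9 = 9·1
so gcd(716, 93) = 1.
1 divides 27, so solutions exist.
Back-substitute for Bézout coefficients:
  1 = 28 - 3·9
  ... = 93·(77) + 716·(-10)
Scale by 27/1 = 27: (a₀, b₀) = (2079, -270).
General solution: a = 2079 + 716t, b = -270 - 93t for integer t.
a ≥ 0: smallest is 2079 mod 716 = 647 (at t = -2), with b = -84.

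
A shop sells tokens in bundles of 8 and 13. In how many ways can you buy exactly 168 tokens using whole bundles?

Need nonnegative integers with 8j + 13k = 168.
gcd(8, 13) = 1, and 8·(5) + 13·(-3) = 1.
So (j₀, k₀) = (840, -504); general j = 840 + 13t, k = -504 - 8t.
j ≥ 0 ⇒ t ≥ -64; k ≥ 0 ⇒ t ≤ -63. That's 2 values of t.

2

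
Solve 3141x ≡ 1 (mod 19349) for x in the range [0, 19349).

10540

gcd(19349, 3141) = 1.
By Bézout, 3141×(-8809) + 19349×(1430) = 1.
So 3141×-8809 ≡ 1 (mod 19349), and -8809 mod 19349 = 10540.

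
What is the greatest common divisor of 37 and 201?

gcd(201, 37):
  201 = 5*37 + 16
  37 = 2*16 + 5
  16 = 3*5 + 1
  5 = 5*1
so gcd(201, 37) = 1.

1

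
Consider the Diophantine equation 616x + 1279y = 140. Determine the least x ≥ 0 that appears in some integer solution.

gcd(1279, 616) = 1.
1 divides 140, so solutions exist.
By Bézout, 616*(517) + 1279*(-249) = 1.
Scale by 140/1 = 140: (x₀, y₀) = (72380, -34860).
General solution: x = 72380 + 1279t, y = -34860 - 616t for integer t.
x ≥ 0: smallest is 72380 mod 1279 = 756 (at t = -56), with y = -364.

756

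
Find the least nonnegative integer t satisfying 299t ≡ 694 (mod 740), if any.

gcd(740, 299) = 1  (740 = 2×299 + 142, 299 = 2×142 + 15, 142 = 9×15 + 7, 15 = 2×7 + 1, 7 = 7×1).
1 divides 694, so solutions exist.
Back-substituting, 299×(99) + 740×(-40) = 1.
So 299×(99) ≡ 1 (mod 740); multiply by 694: t ≡ 68706 (mod 740).
Smallest nonnegative: t = 68706 mod 740 = 626.

626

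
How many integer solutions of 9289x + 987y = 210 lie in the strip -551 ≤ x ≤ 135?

5

gcd(9289, 987):
  9289 = 9×987 + 406
  987 = 2×406 + 175
  406 = 2×175 + 56
  175 = 3×56 + 7
  56 = 8×7
so gcd(9289, 987) = 7.
Back-substitute for Bézout coefficients:
  7 = 175 - 3×56
  ... = 9289×(-17) + 987×(160)
Scale by 30: particular solution (-510, 4800); reduce x mod 141: (54, -508).
General solution: x = 54 + 141t, y = -508 - 1327t for integer t.
-551 ≤ 54 + 141t ≤ 135 gives t ∈ [-4, 0], which is 5 values.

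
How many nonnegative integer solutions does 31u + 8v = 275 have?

1

gcd(31, 8) = 1.
By Bézout, 31·(-1) + 8·(4) = 1.
One solution: (5, 15).
General: u = 5 + 8t, v = 15 - 31t.
u ≥ 0 ⇒ t ≥ 0; v ≥ 0 ⇒ t ≤ 0. So t ∈ [0, 0]: 1 solution.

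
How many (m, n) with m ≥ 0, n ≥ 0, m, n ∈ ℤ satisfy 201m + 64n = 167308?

gcd(201, 64):
  201 = 3·64 + 9
  64 = 7·9 + 1
  9 = 9·1
so gcd(201, 64) = 1.
Back-substitute for Bézout coefficients:
  1 = 64 - 7·9
  ... = 201·(-7) + 64·(22)
Scale by 167308: one solution is (-1171156, 3680776). Reduce m mod 64: (44, 2476).
General: m = 44 + 64t, n = 2476 - 201t.
m ≥ 0 ⇒ t ≥ 0; n ≥ 0 ⇒ t ≤ 12. So t ∈ [0, 12]: 13 solutions.

13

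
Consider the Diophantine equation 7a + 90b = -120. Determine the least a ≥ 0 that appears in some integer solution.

gcd(90, 7):
  90 = 12×7 + 6
  7 = 1×6 + 1
  6 = 6×1
so gcd(90, 7) = 1.
1 divides -120, so solutions exist.
Back-substitute for Bézout coefficients:
  1 = 7 - 1×6
  ... = 7×(13) + 90×(-1)
Scale by -120/1 = -120: (a₀, b₀) = (-1560, 120).
General solution: a = -1560 + 90t, b = 120 - 7t for integer t.
a ≥ 0: smallest is -1560 mod 90 = 60 (at t = 18), with b = -6.

60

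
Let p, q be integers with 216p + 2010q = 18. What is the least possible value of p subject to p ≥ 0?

28

gcd(2010, 216):
  2010 = 9·216 + 66
  216 = 3·66 + 18
  66 = 3·18 + 12
  18 = 1·12 + 6
  12 = 2·6
so gcd(2010, 216) = 6.
6 divides 18, so solutions exist.
Back-substitute for Bézout coefficients:
  6 = 18 - 1·12
  ... = 216·(121) + 2010·(-13)
Scale by 18/6 = 3: (p₀, q₀) = (363, -39).
General solution: p = 363 + 335t, q = -39 - 36t for integer t.
p ≥ 0: smallest is 363 mod 335 = 28 (at t = -1), with q = -3.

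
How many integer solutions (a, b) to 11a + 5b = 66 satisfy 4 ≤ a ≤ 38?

gcd(11, 5) = 1  (11 = 2*5 + 1, 5 = 5*1).
Back-substituting, 11*(1) + 5*(-2) = 1.
Scale by 66: particular solution (66, -132); reduce a mod 5: (1, 11).
General solution: a = 1 + 5t, b = 11 - 11t for integer t.
4 ≤ 1 + 5t ≤ 38 gives t ∈ [1, 7], which is 7 values.

7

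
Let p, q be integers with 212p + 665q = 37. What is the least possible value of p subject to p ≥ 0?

386

gcd(665, 212) = 1  (665 = 3*212 + 29, 212 = 7*29 + 9, 29 = 3*9 + 2, 9 = 4*2 + 1, 2 = 2*1).
1 divides 37, so solutions exist.
Back-substituting, 212*(298) + 665*(-95) = 1.
Scale by 37/1 = 37: (p₀, q₀) = (11026, -3515).
General solution: p = 11026 + 665t, q = -3515 - 212t for integer t.
p ≥ 0: smallest is 11026 mod 665 = 386 (at t = -16), with q = -123.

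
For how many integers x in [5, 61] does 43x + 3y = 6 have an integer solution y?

gcd(43, 3) = 1  (43 = 14·3 + 1, 3 = 3·1).
Back-substituting, 43·(1) + 3·(-14) = 1.
Scale by 6: particular solution (6, -84); reduce x mod 3: (0, 2).
General solution: x = 0 + 3t, y = 2 - 43t for integer t.
5 ≤ 0 + 3t ≤ 61 gives t ∈ [2, 20], which is 19 values.

19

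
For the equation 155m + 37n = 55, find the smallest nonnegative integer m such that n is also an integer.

gcd(155, 37):
  155 = 4×37 + 7
  37 = 5×7 + 2
  7 = 3×2 + 1
  2 = 2×1
so gcd(155, 37) = 1.
1 divides 55, so solutions exist.
Back-substitute for Bézout coefficients:
  1 = 7 - 3×2
  ... = 155×(16) + 37×(-67)
Scale by 55/1 = 55: (m₀, n₀) = (880, -3685).
General solution: m = 880 + 37t, n = -3685 - 155t for integer t.
m ≥ 0: smallest is 880 mod 37 = 29 (at t = -23), with n = -120.

29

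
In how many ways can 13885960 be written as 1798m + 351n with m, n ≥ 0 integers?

gcd(1798, 351):
  1798 = 5×351 + 43
  351 = 8×43 + 7
  43 = 6×7 + 1
  7 = 7×1
so gcd(1798, 351) = 1.
Back-substitute for Bézout coefficients:
  1 = 43 - 6×7
  ... = 1798×(49) + 351×(-251)
Scale by 13885960: one solution is (680412040, -3485375960). Reduce m mod 351: (295, 38050).
General: m = 295 + 351t, n = 38050 - 1798t.
m ≥ 0 ⇒ t ≥ 0; n ≥ 0 ⇒ t ≤ 21. So t ∈ [0, 21]: 22 solutions.

22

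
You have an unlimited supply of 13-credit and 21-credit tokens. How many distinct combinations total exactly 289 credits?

1

Need nonnegative integers with 13j + 21k = 289.
gcd(13, 21) = 1, and 13·(-8) + 21·(5) = 1.
So (j₀, k₀) = (-2312, 1445); general j = -2312 + 21t, k = 1445 - 13t.
j ≥ 0 ⇒ t ≥ 111; k ≥ 0 ⇒ t ≤ 111. That's 1 value of t.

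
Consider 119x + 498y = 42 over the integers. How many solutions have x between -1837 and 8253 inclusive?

gcd(498, 119):
  498 = 4×119 + 22
  119 = 5×22 + 9
  22 = 2×9 + 4
  9 = 2×4 + 1
  4 = 4×1
so gcd(498, 119) = 1.
Back-substitute for Bézout coefficients:
  1 = 9 - 2×4
  ... = 119×(113) + 498×(-27)
Scale by 42: particular solution (4746, -1134); reduce x mod 498: (264, -63).
General solution: x = 264 + 498t, y = -63 - 119t for integer t.
-1837 ≤ 264 + 498t ≤ 8253 gives t ∈ [-4, 16], which is 21 values.

21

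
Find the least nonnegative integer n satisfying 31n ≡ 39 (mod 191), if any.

gcd(191, 31) = 1.
1 divides 39, so solutions exist.
By Bézout, 31*(37) + 191*(-6) = 1.
So 31*(37) ≡ 1 (mod 191); multiply by 39: n ≡ 1443 (mod 191).
Smallest nonnegative: n = 1443 mod 191 = 106.

106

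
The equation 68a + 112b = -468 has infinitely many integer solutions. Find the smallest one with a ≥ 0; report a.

gcd(112, 68) = 4  (112 = 1×68 + 44, 68 = 1×44 + 24, 44 = 1×24 + 20, 24 = 1×20 + 4, 20 = 5×4).
4 divides -468, so solutions exist.
Back-substituting, 68×(5) + 112×(-3) = 4.
Scale by -468/4 = -117: (a₀, b₀) = (-585, 351).
General solution: a = -585 + 28t, b = 351 - 17t for integer t.
a ≥ 0: smallest is -585 mod 28 = 3 (at t = 21), with b = -6.

3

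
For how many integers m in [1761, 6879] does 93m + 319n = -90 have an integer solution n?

16

gcd(319, 93) = 1.
By Bézout, 93·(-24) + 319·(7) = 1.
Particular solution: (246, -72).
General solution: m = 246 + 319t, n = -72 - 93t for integer t.
1761 ≤ 246 + 319t ≤ 6879 gives t ∈ [5, 20], which is 16 values.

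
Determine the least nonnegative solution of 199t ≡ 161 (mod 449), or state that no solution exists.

gcd(449, 199):
  449 = 2·199 + 51
  199 = 3·51 + 46
  51 = 1·46 + 5
  46 = 9·5 + 1
  5 = 5·1
so gcd(449, 199) = 1.
1 divides 161, so solutions exist.
Back-substitute for Bézout coefficients:
  1 = 46 - 9·5
  ... = 199·(88) + 449·(-39)
So 199·(88) ≡ 1 (mod 449); multiply by 161: t ≡ 14168 (mod 449).
Smallest nonnegative: t = 14168 mod 449 = 249.

249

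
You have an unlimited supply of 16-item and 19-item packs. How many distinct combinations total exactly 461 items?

1

Need nonnegative integers with 16j + 19k = 461.
gcd(16, 19) = 1, and 16·(6) + 19·(-5) = 1.
So (j₀, k₀) = (2766, -2305); general j = 2766 + 19t, k = -2305 - 16t.
j ≥ 0 ⇒ t ≥ -145; k ≥ 0 ⇒ t ≤ -145. That's 1 value of t.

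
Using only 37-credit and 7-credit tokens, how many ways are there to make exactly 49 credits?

Need nonnegative integers with 37j + 7k = 49.
gcd(37, 7) = 1, and 37·(-3) + 7·(16) = 1.
So (j₀, k₀) = (-147, 784); general j = -147 + 7t, k = 784 - 37t.
j ≥ 0 ⇒ t ≥ 21; k ≥ 0 ⇒ t ≤ 21. That's 1 value of t.

1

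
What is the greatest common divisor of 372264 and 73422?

6

gcd(372264, 73422) = 6  (372264 = 5×73422 + 5154, 73422 = 14×5154 + 1266, 5154 = 4×1266 + 90, 1266 = 14×90 + 6, 90 = 15×6).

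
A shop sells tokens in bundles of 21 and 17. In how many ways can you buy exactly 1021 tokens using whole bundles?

3

Need nonnegative integers with 21j + 17k = 1021.
gcd(21, 17) = 1, and 21·(-4) + 17·(5) = 1.
So (j₀, k₀) = (-4084, 5105); general j = -4084 + 17t, k = 5105 - 21t.
j ≥ 0 ⇒ t ≥ 241; k ≥ 0 ⇒ t ≤ 243. That's 3 values of t.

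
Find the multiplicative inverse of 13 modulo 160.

37

gcd(160, 13) = 1  (160 = 12·13 + 4, 13 = 3·4 + 1, 4 = 4·1).
Back-substituting, 13·(37) + 160·(-3) = 1.
So 13·37 ≡ 1 (mod 160), and 37 mod 160 = 37.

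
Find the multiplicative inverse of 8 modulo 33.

gcd(33, 8) = 1  (33 = 4×8 + 1, 8 = 8×1).
Back-substituting, 8×(-4) + 33×(1) = 1.
So 8×-4 ≡ 1 (mod 33), and -4 mod 33 = 29.

29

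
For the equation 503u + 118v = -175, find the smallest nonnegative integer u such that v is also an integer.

21

gcd(503, 118):
  503 = 4*118 + 31
  118 = 3*31 + 25
  31 = 1*25 + 6
  25 = 4*6 + 1
  6 = 6*1
so gcd(503, 118) = 1.
1 divides -175, so solutions exist.
Back-substitute for Bézout coefficients:
  1 = 25 - 4*6
  ... = 503*(-19) + 118*(81)
Scale by -175/1 = -175: (u₀, v₀) = (3325, -14175).
General solution: u = 3325 + 118t, v = -14175 - 503t for integer t.
u ≥ 0: smallest is 3325 mod 118 = 21 (at t = -28), with v = -91.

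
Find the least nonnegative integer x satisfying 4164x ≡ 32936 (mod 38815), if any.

25549

gcd(38815, 4164):
  38815 = 9*4164 + 1339
  4164 = 3*1339 + 147
  1339 = 9*147 + 16
  147 = 9*16 + 3
  16 = 5*3 + 1
  3 = 3*1
so gcd(38815, 4164) = 1.
1 divides 32936, so solutions exist.
Back-substitute for Bézout coefficients:
  1 = 16 - 5*3
  ... = 4164*(-12146) + 38815*(1303)
So 4164*(-12146) ≡ 1 (mod 38815); multiply by 32936: x ≡ -400040656 (mod 38815).
Smallest nonnegative: x = -400040656 mod 38815 = 25549.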